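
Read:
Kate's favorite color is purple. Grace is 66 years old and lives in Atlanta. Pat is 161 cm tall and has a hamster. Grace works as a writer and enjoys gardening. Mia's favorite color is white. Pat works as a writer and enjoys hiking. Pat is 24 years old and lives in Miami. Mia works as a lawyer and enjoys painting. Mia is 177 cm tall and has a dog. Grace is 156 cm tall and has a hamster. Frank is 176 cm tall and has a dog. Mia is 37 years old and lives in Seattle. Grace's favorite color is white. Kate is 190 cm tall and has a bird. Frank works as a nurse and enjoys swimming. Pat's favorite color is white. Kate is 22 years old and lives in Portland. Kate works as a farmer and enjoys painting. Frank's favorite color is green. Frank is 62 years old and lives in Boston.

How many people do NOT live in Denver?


Not in Denver: 5

5


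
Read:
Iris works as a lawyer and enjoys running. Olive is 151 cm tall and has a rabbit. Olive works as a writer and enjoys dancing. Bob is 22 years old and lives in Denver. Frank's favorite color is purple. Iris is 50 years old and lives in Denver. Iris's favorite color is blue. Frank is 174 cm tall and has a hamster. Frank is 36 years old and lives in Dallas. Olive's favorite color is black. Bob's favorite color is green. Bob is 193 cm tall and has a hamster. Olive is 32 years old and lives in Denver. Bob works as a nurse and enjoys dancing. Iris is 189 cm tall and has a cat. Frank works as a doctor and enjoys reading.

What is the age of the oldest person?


Oldest: Iris at 50

50


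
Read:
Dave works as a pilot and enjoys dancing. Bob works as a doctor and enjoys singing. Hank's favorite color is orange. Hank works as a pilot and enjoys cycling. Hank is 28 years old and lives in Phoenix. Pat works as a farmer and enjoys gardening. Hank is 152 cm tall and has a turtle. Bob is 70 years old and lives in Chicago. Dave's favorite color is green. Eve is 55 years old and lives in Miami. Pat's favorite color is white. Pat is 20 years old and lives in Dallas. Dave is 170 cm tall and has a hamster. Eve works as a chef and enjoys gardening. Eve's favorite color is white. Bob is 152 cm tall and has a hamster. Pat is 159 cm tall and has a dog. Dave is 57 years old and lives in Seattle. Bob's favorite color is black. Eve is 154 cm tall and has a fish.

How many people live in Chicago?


Count in Chicago: 1

1


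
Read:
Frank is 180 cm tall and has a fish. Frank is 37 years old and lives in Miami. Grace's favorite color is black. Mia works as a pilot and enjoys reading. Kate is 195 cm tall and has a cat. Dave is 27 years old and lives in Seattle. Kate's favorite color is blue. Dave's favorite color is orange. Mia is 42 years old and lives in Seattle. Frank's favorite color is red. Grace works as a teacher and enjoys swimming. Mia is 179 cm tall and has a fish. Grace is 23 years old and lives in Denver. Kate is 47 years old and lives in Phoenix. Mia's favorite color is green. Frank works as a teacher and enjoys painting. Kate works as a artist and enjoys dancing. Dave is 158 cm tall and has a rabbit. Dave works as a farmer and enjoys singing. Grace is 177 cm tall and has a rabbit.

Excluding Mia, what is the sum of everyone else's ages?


Sum (excluding Mia): 134

134


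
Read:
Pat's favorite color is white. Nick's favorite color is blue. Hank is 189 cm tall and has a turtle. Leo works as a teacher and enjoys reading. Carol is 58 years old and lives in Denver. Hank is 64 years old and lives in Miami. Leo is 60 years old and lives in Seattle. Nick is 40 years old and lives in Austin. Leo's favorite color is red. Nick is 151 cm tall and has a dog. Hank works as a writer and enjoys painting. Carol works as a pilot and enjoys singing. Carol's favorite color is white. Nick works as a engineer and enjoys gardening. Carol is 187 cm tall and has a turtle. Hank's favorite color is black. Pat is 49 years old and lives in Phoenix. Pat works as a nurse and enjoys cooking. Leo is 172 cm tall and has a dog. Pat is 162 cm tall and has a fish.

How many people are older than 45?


Filter: 4

4


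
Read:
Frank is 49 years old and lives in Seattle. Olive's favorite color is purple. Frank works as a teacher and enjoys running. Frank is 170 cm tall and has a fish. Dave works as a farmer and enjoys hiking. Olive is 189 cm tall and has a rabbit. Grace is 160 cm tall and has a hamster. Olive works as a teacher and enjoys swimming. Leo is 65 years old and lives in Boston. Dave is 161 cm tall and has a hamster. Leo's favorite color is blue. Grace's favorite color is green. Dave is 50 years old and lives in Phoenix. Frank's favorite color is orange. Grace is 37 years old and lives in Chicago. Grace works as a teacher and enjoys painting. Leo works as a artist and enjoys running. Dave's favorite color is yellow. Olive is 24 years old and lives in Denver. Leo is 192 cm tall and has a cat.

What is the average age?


Sum=225, n=5, avg=45

45


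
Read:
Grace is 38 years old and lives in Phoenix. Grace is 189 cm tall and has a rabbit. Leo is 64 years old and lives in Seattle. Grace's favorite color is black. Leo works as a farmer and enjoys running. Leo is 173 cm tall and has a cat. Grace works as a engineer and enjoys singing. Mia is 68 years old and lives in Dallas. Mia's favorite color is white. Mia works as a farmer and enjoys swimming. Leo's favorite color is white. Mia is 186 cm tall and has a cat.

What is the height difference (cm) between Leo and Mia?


|173 - 186| = 13

13


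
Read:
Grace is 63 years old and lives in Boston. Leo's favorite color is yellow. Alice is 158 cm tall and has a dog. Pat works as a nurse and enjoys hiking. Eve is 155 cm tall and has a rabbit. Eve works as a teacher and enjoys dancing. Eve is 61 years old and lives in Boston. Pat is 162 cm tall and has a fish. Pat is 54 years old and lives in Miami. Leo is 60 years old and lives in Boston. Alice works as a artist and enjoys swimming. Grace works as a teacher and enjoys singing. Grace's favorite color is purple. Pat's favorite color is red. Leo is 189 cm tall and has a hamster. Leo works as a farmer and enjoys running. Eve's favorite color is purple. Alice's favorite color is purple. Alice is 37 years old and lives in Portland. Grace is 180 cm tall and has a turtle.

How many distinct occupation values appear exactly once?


Unique occupation values: 3

3


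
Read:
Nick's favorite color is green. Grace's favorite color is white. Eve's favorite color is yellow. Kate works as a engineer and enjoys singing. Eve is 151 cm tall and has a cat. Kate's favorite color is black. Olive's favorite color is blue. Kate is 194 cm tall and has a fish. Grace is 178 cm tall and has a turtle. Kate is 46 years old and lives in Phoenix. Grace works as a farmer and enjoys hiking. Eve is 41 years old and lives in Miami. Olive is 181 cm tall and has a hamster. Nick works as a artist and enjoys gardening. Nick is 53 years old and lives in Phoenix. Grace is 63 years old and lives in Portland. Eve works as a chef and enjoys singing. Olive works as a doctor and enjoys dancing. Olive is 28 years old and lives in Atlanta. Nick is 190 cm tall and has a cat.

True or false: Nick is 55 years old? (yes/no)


Nick is actually 53. no

no


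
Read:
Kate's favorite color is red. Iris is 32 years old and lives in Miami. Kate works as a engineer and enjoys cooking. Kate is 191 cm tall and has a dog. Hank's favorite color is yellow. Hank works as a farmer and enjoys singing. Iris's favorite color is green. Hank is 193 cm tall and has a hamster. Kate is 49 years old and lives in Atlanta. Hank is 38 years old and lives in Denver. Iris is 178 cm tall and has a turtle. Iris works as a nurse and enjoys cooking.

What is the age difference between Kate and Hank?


|49 - 38| = 11

11


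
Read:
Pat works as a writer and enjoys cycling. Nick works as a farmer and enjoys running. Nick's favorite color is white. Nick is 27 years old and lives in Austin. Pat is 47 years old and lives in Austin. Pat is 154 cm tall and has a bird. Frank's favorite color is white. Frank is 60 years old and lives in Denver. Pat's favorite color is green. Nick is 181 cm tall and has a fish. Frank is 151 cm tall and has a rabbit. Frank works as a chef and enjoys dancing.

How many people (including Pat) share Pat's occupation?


Pat is a writer. Count = 1

1


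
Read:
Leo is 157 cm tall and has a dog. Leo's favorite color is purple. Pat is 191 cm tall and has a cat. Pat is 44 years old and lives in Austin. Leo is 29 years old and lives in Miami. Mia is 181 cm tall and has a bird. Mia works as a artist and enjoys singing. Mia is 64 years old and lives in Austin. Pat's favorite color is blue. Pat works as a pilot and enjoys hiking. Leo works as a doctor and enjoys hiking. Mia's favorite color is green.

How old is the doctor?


The doctor is Leo, age 29

29


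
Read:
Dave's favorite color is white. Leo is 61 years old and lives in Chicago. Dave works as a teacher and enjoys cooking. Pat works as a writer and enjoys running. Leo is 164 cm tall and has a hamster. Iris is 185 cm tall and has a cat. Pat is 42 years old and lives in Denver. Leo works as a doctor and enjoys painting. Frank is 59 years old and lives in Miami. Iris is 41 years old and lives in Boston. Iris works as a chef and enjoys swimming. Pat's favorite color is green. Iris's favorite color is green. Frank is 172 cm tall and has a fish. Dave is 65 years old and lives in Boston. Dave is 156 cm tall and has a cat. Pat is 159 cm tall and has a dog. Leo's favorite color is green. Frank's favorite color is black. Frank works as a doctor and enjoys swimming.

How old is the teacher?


The teacher is Dave, age 65

65


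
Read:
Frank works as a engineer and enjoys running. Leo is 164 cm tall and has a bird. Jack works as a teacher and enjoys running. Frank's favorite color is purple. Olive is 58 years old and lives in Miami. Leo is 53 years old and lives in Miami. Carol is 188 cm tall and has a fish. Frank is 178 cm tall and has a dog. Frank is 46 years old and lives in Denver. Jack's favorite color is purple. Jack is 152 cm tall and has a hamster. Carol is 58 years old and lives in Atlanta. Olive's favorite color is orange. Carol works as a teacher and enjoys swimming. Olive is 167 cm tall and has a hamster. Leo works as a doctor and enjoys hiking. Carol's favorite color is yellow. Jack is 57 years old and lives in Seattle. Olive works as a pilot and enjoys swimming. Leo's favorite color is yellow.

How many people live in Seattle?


Count in Seattle: 1

1


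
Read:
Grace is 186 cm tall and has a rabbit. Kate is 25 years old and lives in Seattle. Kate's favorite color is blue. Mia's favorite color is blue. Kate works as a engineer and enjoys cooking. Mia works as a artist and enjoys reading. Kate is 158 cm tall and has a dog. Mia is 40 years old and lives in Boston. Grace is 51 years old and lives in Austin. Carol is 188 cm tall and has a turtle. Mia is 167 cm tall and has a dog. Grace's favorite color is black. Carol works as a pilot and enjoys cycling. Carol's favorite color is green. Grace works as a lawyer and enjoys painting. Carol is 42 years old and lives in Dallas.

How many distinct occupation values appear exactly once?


Unique occupation values: 4

4


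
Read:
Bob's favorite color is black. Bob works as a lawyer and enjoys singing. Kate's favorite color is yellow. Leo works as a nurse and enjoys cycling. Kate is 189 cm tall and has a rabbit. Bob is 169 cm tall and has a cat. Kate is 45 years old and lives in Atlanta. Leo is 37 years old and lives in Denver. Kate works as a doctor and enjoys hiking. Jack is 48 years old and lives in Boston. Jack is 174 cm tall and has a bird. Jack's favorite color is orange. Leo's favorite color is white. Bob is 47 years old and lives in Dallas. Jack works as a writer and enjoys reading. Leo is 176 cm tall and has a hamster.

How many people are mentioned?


People: Jack, Bob, Leo, Kate. Count = 4

4


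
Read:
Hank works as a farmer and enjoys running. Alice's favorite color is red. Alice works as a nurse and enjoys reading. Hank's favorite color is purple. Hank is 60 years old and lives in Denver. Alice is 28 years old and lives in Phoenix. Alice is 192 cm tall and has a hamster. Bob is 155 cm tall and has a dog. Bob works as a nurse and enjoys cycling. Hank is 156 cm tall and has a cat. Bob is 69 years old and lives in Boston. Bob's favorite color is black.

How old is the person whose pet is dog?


Person with pet=dog is Bob, age 69

69


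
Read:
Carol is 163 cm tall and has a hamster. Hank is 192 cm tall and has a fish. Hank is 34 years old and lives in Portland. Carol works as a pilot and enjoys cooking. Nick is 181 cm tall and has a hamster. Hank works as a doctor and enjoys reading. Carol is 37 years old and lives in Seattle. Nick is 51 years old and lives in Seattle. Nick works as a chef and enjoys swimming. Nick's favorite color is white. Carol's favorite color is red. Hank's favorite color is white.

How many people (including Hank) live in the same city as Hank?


Hank lives in Portland. Count = 1

1


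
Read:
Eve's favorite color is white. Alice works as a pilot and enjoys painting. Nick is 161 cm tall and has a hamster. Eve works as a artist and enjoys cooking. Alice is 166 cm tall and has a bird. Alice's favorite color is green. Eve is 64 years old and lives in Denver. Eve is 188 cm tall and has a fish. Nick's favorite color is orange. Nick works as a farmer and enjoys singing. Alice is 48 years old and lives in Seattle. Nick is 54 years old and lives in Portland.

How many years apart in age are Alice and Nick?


48 vs 54, diff = 6

6


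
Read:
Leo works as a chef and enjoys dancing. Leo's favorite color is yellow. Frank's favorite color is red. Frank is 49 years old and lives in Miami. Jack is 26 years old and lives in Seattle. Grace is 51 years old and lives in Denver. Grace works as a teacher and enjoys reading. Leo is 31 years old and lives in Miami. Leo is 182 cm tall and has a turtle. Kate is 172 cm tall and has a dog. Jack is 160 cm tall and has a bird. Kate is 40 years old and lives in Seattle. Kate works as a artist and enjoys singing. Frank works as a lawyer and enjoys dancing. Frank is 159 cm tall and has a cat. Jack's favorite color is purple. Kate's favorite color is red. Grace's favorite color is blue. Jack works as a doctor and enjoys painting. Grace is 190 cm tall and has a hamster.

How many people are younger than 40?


Filter: 2

2


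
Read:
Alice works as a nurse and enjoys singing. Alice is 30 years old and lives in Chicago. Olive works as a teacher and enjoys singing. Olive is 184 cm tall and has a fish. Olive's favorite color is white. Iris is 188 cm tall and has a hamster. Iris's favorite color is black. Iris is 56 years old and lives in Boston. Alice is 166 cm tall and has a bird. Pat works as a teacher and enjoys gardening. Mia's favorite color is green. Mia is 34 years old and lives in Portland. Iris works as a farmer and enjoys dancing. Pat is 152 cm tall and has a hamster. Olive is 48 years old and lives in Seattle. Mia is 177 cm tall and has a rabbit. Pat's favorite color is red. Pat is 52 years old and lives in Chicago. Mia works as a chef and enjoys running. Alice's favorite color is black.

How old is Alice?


Alice is 30 years old

30


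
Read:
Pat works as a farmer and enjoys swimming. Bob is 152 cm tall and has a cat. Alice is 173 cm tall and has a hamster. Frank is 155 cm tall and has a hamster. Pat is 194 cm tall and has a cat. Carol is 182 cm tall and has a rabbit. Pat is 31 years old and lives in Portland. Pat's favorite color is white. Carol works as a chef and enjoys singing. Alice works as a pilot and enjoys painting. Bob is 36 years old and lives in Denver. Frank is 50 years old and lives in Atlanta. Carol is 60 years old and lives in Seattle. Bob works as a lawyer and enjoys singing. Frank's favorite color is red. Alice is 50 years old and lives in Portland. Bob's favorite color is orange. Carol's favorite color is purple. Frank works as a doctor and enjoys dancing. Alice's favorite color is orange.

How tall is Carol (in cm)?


Carol is 182 cm tall

182


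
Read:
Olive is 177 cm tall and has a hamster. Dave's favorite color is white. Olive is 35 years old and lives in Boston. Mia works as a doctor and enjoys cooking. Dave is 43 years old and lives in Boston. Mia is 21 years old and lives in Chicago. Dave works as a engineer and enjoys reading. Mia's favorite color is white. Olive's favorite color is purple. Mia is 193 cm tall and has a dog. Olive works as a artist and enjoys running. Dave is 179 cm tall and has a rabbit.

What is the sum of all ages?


43+21+35 = 99

99


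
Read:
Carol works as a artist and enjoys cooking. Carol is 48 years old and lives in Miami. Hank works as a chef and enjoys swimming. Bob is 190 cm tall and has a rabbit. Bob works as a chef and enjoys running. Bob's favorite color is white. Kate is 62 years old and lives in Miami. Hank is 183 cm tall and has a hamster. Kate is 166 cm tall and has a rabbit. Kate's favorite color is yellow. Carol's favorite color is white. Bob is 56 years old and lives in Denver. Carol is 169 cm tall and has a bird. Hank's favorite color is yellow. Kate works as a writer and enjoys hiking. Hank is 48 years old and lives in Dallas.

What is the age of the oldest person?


Oldest: Kate at 62

62


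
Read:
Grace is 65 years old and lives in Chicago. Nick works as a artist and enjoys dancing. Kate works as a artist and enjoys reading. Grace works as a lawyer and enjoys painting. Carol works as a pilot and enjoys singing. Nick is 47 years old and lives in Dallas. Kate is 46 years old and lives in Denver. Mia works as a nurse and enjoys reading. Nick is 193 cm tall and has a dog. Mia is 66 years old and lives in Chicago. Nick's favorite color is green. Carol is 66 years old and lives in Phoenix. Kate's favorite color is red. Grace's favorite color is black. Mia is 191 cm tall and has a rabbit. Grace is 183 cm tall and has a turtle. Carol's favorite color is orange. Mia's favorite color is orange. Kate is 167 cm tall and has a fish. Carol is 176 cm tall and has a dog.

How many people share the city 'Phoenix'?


Count: 1

1


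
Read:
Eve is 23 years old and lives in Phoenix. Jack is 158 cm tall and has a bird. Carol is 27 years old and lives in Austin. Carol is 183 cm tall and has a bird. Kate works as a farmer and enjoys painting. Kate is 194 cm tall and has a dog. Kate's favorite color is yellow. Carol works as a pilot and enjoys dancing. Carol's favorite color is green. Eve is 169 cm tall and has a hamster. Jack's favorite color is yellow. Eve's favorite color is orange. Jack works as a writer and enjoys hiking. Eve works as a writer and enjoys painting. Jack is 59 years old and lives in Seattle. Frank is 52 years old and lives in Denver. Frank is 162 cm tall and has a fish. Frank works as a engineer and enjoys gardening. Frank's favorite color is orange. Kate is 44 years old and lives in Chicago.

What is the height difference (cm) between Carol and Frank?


|183 - 162| = 21

21


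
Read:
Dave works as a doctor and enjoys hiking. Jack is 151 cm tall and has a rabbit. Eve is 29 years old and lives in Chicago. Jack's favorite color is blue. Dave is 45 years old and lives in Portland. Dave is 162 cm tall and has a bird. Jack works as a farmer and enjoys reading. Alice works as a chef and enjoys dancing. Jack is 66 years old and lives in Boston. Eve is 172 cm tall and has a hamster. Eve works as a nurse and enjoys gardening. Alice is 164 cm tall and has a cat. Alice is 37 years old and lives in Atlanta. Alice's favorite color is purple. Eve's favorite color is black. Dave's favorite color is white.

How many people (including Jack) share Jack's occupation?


Jack is a farmer. Count = 1

1


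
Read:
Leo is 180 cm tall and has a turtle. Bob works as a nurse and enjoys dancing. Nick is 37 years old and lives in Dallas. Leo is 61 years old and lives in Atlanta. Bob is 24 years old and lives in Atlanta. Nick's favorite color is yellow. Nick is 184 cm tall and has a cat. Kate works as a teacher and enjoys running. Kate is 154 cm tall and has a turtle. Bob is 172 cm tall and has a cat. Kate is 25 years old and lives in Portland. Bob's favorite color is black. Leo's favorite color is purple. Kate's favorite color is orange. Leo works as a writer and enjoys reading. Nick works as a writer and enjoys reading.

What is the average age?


Sum=147, n=4, avg=36.75

36.75


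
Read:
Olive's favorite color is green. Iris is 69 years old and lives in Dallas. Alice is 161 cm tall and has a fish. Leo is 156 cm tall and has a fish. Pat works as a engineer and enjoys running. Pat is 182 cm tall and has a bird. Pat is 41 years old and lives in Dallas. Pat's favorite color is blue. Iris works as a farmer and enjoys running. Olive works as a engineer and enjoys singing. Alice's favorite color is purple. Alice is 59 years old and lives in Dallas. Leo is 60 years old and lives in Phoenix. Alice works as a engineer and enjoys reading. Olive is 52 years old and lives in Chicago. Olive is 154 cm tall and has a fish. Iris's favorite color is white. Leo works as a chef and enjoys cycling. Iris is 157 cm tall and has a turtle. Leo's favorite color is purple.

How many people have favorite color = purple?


Count: 2

2


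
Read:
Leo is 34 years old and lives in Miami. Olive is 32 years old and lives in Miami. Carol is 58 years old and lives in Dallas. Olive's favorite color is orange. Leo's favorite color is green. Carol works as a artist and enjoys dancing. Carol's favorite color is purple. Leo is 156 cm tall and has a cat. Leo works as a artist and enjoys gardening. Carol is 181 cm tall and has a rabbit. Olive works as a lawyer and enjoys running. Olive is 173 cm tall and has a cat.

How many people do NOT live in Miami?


Not in Miami: 1

1


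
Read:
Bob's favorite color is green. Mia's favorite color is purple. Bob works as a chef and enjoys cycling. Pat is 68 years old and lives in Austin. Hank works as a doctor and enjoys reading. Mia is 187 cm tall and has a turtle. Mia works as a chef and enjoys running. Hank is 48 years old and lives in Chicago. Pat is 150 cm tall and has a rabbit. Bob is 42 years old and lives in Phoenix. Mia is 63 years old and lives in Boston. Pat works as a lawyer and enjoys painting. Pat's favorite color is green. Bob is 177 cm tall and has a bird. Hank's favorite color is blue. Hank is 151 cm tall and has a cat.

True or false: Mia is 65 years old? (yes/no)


Mia is actually 63. no

no


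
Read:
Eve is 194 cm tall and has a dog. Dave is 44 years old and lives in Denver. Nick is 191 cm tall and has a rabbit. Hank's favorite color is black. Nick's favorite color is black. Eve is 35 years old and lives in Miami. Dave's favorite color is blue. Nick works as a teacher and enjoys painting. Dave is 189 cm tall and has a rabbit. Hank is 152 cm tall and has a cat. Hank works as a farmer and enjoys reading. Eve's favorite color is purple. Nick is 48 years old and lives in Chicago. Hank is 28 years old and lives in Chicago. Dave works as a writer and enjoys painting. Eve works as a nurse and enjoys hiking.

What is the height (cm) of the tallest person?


Tallest: Eve at 194 cm

194


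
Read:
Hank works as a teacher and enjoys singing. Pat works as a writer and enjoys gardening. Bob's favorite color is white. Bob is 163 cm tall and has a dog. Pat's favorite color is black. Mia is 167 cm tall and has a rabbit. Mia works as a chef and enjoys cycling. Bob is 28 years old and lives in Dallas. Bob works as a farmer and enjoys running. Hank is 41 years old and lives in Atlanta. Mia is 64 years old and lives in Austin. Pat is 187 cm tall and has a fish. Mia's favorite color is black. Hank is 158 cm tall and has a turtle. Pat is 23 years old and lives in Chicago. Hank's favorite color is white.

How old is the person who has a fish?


Person with fish is Pat, age 23

23


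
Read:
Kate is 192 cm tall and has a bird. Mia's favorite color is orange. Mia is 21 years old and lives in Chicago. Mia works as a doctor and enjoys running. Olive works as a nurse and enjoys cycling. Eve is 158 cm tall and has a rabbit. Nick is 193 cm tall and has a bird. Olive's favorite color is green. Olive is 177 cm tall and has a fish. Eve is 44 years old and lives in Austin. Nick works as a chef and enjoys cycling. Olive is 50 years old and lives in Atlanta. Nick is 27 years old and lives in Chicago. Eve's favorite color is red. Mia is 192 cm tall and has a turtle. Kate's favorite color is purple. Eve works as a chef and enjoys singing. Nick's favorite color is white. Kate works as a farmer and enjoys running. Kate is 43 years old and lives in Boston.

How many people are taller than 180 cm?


Taller than 180: 3

3


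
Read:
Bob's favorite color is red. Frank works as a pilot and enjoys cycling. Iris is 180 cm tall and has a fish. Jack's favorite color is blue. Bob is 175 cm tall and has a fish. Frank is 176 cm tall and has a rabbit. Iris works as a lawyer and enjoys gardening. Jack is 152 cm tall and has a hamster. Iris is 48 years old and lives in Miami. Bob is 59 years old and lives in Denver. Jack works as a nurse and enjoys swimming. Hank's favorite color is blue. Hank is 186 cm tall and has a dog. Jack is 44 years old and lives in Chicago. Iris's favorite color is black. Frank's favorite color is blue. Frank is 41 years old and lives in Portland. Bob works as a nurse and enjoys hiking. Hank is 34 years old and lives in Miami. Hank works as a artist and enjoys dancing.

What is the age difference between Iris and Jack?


|48 - 44| = 4

4


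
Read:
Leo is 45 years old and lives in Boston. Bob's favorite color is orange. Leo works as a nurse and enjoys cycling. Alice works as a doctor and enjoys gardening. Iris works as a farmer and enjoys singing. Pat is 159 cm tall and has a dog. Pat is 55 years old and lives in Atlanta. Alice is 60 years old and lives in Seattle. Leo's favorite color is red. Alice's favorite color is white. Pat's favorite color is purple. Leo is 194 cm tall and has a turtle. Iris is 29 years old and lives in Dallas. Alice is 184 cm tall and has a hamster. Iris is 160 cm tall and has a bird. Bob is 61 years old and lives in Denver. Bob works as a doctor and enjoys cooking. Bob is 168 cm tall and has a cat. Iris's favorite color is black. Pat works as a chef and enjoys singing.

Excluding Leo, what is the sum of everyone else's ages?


Sum (excluding Leo): 205

205


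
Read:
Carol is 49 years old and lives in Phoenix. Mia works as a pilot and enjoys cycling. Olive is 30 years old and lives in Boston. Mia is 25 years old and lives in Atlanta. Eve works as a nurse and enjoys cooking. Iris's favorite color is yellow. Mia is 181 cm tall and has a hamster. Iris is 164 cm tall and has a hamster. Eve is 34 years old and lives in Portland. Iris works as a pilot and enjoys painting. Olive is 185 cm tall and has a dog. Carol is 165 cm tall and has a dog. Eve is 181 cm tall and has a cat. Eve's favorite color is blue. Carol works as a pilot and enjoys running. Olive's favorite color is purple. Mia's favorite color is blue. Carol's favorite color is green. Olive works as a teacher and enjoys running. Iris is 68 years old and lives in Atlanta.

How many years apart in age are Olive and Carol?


30 vs 49, diff = 19

19


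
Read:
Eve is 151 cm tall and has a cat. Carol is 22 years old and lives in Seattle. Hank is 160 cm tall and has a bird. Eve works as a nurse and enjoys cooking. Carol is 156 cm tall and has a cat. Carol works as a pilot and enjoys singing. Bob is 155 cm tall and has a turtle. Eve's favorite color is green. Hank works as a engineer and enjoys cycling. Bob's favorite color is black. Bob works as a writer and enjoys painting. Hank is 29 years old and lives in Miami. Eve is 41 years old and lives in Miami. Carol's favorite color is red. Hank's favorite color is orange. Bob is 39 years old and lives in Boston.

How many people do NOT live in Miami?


Not in Miami: 2

2


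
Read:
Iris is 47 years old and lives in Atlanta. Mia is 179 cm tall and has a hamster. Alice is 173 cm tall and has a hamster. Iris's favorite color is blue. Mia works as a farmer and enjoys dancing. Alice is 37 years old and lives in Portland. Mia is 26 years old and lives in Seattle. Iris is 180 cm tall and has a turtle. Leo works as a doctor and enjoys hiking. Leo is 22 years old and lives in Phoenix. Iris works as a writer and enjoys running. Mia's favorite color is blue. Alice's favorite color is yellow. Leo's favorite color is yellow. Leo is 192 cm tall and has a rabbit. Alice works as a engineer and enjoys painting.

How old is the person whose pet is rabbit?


Person with pet=rabbit is Leo, age 22

22


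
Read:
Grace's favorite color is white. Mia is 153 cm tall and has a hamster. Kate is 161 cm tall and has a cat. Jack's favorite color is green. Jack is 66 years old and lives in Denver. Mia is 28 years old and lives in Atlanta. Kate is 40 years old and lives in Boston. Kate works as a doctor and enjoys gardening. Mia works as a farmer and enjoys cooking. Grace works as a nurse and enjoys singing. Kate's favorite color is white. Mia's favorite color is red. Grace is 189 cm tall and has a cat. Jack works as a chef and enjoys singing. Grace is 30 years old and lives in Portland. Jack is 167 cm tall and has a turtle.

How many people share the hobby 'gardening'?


Count: 1

1


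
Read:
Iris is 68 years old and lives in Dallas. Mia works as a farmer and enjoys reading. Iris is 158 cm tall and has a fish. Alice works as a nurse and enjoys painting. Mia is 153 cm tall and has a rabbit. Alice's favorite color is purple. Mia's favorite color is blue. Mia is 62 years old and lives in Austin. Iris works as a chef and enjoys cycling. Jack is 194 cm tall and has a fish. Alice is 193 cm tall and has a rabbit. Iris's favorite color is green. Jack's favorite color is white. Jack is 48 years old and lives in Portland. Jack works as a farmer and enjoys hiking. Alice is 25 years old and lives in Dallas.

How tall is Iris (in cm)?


Iris is 158 cm tall

158


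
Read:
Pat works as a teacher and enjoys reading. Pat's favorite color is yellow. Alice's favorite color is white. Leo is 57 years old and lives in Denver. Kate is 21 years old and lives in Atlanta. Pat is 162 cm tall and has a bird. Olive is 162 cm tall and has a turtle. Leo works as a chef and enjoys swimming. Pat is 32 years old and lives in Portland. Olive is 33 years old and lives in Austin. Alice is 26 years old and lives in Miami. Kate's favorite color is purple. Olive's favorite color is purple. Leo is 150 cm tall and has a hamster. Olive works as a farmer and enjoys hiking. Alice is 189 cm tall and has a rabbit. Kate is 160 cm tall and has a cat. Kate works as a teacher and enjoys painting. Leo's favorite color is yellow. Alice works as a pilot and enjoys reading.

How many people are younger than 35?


Filter: 4

4


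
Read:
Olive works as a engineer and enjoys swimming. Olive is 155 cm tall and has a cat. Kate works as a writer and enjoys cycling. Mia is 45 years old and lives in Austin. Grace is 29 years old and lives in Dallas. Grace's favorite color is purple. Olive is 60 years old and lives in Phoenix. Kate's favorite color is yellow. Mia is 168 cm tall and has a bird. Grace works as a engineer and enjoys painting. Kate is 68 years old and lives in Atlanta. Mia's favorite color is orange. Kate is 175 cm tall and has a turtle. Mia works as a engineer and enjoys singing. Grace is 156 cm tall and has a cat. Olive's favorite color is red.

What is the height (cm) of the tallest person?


Tallest: Kate at 175 cm

175


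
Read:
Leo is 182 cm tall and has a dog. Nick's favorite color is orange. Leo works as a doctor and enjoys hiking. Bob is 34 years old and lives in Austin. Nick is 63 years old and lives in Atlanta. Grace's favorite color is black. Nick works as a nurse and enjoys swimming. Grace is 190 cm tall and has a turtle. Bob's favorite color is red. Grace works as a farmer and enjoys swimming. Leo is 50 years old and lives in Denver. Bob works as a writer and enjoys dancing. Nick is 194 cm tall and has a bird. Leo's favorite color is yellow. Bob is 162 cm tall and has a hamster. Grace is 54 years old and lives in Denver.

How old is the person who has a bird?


Person with bird is Nick, age 63

63


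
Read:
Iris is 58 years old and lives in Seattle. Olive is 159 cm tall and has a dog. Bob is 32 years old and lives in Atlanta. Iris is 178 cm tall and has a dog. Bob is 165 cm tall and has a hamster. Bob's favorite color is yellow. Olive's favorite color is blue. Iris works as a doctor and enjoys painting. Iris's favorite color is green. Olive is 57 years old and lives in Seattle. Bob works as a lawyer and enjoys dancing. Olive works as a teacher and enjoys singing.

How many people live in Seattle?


Count in Seattle: 2

2


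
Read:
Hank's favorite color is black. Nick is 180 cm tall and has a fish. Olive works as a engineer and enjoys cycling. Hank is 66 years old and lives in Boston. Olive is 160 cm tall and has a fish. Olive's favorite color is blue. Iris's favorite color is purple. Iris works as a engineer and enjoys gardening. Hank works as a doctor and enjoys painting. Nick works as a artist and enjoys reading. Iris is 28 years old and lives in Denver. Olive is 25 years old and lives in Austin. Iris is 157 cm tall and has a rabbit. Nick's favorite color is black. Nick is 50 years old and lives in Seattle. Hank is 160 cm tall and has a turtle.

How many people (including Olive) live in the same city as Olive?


Olive lives in Austin. Count = 1

1


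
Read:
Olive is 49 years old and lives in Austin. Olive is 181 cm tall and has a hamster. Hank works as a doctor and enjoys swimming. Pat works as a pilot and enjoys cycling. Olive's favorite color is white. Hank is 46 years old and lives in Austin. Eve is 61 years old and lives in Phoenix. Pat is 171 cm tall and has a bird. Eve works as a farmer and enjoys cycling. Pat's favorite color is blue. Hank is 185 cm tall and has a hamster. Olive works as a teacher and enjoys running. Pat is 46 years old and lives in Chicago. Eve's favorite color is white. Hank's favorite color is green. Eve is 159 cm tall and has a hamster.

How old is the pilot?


The pilot is Pat, age 46

46


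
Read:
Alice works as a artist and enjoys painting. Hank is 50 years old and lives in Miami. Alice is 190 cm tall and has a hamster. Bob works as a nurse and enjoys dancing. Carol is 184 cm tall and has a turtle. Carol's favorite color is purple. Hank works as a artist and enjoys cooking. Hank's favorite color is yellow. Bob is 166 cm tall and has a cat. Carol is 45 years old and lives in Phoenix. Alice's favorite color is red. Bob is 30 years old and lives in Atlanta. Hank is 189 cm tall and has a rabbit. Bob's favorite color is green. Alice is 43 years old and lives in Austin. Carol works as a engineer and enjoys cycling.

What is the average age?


Sum=168, n=4, avg=42

42


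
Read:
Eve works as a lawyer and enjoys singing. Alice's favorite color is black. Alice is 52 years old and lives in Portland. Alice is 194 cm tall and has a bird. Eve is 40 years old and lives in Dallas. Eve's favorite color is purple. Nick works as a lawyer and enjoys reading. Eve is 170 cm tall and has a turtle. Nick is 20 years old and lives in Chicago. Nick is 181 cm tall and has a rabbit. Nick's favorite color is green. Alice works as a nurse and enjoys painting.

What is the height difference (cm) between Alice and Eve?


|194 - 170| = 24

24


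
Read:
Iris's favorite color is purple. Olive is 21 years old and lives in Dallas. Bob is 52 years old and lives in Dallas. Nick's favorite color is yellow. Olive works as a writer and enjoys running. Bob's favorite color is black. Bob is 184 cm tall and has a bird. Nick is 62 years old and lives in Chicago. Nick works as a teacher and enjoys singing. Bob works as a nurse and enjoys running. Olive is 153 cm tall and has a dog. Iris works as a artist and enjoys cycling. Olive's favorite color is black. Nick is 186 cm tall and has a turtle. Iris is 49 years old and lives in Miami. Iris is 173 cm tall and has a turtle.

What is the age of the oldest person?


Oldest: Nick at 62

62


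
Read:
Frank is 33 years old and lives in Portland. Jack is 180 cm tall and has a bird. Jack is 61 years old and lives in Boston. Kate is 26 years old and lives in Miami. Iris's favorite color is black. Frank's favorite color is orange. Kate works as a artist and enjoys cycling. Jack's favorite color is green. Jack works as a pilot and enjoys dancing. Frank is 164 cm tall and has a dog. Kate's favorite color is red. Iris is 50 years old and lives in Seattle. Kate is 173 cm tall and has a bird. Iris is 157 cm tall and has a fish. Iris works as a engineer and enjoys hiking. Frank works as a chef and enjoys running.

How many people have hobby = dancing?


Count: 1

1


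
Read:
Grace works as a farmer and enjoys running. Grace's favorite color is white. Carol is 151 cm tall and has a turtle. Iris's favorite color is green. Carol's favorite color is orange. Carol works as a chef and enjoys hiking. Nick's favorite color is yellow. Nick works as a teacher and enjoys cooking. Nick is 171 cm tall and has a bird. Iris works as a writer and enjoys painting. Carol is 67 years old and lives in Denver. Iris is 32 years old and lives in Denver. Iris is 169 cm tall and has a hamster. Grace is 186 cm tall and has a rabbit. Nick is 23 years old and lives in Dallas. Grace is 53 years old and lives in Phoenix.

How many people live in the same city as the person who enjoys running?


Person with hobby running is Grace, city Phoenix. Count = 1

1


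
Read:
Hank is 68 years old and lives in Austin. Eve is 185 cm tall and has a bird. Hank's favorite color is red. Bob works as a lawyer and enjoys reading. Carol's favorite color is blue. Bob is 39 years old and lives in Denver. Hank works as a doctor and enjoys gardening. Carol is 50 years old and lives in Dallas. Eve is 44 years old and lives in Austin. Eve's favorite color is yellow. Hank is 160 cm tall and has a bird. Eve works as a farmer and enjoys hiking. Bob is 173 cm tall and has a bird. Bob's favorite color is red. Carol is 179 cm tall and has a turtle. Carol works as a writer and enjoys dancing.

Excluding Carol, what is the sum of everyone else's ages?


Sum (excluding Carol): 151

151


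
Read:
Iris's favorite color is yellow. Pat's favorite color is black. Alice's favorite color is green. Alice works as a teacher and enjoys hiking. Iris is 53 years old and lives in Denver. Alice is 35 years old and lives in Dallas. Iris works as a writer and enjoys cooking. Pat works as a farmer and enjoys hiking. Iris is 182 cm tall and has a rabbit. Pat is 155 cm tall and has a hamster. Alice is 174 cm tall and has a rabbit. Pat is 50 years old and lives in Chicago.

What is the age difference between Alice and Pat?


|35 - 50| = 15

15


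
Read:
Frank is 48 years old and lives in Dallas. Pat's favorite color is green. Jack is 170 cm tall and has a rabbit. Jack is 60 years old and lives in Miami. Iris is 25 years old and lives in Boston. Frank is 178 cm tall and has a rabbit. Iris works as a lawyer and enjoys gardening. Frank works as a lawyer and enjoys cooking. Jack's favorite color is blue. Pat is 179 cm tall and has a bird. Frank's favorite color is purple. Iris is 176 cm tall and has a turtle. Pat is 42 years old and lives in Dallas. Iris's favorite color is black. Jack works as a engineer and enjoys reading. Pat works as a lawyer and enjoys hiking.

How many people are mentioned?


People: Iris, Pat, Jack, Frank. Count = 4

4


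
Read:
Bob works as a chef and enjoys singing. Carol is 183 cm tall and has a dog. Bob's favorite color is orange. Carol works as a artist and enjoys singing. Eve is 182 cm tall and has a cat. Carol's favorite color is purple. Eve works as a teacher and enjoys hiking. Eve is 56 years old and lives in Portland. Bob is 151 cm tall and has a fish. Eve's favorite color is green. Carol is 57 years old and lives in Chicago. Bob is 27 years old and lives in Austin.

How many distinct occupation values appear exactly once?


Unique occupation values: 3

3
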